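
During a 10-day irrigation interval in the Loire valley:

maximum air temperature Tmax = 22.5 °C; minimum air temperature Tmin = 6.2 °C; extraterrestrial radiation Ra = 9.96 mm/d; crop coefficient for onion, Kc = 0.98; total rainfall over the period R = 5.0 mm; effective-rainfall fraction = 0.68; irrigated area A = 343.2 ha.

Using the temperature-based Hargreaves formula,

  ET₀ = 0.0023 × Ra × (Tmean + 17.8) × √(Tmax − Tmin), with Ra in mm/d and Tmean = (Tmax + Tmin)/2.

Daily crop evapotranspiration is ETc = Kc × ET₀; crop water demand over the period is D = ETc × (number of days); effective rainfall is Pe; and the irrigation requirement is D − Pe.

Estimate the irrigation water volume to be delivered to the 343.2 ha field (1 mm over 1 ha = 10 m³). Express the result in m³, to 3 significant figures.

Tmean = (22.5 + 6.2)/2 = 14.35 °C
ET₀ = 0.0023 × 9.96 × (14.35 + 17.8) × √16.3 = 0.0023 × 9.96 × 32.15 × 4.0373 = 2.9734 mm/d
ETc = Kc × ET₀ = 0.98 × 2.9734 = 2.9139 mm/d
Crop demand D = ETc × 10 d = 2.9139 × 10 = 29.139 mm
Pe = 0.68 × 5.0 = 3.400 mm
D − Pe = 29.139 − 3.400 = 25.739 mm
Volume = 25.739 mm × 343.2 ha × 10 = 88336.2 m³

88300 m³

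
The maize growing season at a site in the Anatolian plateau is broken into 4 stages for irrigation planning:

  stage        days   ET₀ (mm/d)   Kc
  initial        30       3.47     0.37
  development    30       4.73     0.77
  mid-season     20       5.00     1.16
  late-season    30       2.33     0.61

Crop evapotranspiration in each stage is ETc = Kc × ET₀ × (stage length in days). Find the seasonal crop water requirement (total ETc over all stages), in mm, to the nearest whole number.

initial: 0.37 × 3.47 × 30 = 38.52 mm
development: 0.77 × 4.73 × 30 = 109.26 mm
mid-season: 1.16 × 5.00 × 20 = 116.00 mm
late-season: 0.61 × 2.33 × 30 = 42.64 mm
Seasonal total = 306.42 mm

306 mm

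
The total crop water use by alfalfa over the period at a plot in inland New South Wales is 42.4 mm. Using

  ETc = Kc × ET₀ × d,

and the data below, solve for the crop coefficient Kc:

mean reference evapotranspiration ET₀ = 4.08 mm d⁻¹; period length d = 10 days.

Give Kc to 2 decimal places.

1.04

ETc = Kc × ET₀ × d  ⇒  Kc = ETc / (ET₀ × d)
Kc = 42.4 / (4.08 × 10) = 42.4 / 40.80 = 1.0392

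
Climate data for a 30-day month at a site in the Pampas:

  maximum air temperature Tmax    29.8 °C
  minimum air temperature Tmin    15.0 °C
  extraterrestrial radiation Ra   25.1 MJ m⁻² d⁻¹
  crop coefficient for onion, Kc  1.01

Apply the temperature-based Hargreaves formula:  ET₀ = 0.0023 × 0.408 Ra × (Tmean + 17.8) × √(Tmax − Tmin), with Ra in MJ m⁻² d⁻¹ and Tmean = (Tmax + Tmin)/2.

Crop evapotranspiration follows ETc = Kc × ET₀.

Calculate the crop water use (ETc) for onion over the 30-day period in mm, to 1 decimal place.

Tmean = (29.8 + 15.0)/2 = 22.40 °C
0.408 Ra = 0.408 × 25.1 = 10.2408 mm/d equivalent
ET₀ = 0.0023 × 10.2408 × (22.40 + 17.8) × √14.8 = 0.0023 × 10.2408 × 40.20 × 3.8471 = 3.6427 mm/d
ETc = Kc × ET₀ = 1.01 × 3.6427 = 3.6791 mm/d
Over 30 days: 3.6791 × 30 = 110.373 mm

110.4 mm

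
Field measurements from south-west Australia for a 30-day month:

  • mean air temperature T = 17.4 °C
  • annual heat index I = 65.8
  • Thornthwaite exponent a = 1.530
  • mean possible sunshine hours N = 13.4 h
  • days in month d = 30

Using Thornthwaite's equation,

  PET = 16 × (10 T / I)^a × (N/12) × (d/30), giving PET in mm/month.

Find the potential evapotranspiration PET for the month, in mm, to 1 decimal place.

10T/I = 10 × 17.4 / 65.8 = 2.6444
(10T/I)^a = 2.6444^1.530 = 4.4275
Uncorrected PET = 16 × 4.4275 = 70.840 mm
Correction = (N/12)(d/30) = (13.4/12)(30/30) = 1.1167
PET = 70.840 × 1.1167 = 79.107 mm/month

79.1 mm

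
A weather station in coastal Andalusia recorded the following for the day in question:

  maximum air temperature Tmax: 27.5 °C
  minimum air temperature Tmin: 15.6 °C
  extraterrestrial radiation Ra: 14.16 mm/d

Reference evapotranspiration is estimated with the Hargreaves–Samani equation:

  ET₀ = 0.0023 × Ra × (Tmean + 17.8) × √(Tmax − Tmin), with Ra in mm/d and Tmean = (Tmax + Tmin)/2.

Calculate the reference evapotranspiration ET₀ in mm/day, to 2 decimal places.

Tmean = (27.5 + 15.6)/2 = 21.55 °C
ET₀ = 0.0023 × 14.16 × (21.55 + 17.8) × √11.9 = 0.0023 × 14.16 × 39.35 × 3.4496 = 4.4208 mm/d

4.42 mm/day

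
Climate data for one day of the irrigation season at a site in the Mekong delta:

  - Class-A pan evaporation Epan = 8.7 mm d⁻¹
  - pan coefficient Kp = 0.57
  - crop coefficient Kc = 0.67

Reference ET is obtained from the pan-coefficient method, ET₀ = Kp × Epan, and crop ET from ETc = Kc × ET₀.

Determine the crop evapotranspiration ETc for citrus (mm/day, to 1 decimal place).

3.3 mm/day

ET₀ = 0.57 × 8.7 = 4.9590 mm/d
ETc = Kc × ET₀ = 0.67 × 4.9590 = 3.3225 mm/d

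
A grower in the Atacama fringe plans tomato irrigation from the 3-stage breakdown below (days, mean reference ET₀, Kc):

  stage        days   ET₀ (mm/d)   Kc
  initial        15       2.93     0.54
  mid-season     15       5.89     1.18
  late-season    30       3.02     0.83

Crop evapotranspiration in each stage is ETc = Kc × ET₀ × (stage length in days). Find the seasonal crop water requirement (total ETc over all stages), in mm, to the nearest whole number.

203 mm

initial: 0.54 × 2.93 × 15 = 23.73 mm
mid-season: 1.18 × 5.89 × 15 = 104.25 mm
late-season: 0.83 × 3.02 × 30 = 75.20 mm
Seasonal total = 203.18 mm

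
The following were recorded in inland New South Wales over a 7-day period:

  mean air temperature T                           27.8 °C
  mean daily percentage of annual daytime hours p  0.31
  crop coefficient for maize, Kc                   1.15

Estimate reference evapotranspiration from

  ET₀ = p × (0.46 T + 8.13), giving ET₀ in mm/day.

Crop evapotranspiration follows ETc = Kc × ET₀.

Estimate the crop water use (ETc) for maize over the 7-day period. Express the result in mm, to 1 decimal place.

ET₀ = 0.31 × (0.46 × 27.8 + 8.13) = 0.31 × 20.918 = 6.4846 mm/d
ETc = Kc × ET₀ = 1.15 × 6.4846 = 7.4573 mm/d
Over 7 days: 7.4573 × 7 = 52.201 mm

52.2 mm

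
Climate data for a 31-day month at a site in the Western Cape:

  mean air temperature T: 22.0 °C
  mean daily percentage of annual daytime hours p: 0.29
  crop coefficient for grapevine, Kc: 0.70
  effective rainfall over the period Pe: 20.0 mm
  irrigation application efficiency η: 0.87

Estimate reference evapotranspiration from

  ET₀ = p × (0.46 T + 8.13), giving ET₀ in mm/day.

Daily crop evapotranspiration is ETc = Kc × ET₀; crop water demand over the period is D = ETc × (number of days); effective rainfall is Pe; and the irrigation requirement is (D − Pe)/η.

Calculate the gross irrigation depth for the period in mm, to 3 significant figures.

109 mm

ET₀ = 0.29 × (0.46 × 22.0 + 8.13) = 0.29 × 18.250 = 5.2925 mm/d
ETc = Kc × ET₀ = 0.70 × 5.2925 = 3.7048 mm/d
Crop demand D = ETc × 31 d = 3.7048 × 31 = 114.849 mm
D − Pe = 114.849 − 20.0 = 94.849 mm
Gross irrigation = 94.849 / 0.87 = 109.022 mm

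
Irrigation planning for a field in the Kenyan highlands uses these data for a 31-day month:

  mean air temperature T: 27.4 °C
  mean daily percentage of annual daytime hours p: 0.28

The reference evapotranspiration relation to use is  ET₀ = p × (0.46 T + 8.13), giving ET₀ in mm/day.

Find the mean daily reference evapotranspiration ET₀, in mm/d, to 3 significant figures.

ET₀ = 0.28 × (0.46 × 27.4 + 8.13) = 0.28 × 20.734 = 5.8055 mm/d

5.81 mm/d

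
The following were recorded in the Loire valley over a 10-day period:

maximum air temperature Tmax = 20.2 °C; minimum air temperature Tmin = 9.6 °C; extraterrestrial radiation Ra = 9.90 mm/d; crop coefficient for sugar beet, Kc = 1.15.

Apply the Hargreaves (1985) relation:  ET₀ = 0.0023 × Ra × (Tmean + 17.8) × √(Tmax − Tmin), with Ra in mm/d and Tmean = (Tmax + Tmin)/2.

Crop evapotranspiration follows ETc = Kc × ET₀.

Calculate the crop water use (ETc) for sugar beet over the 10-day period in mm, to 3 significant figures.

Tmean = (20.2 + 9.6)/2 = 14.90 °C
ET₀ = 0.0023 × 9.90 × (14.90 + 17.8) × √10.6 = 0.0023 × 9.90 × 32.70 × 3.2558 = 2.4242 mm/d
ETc = Kc × ET₀ = 1.15 × 2.4242 = 2.7878 mm/d
Over 10 days: 2.7878 × 10 = 27.878 mm

27.9 mm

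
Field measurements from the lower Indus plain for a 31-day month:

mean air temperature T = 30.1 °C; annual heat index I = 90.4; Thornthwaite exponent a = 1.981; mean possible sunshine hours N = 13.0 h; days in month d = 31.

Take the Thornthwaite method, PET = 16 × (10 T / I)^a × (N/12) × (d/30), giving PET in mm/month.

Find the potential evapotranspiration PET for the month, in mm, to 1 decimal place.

10T/I = 10 × 30.1 / 90.4 = 3.3296
(10T/I)^a = 3.3296^1.981 = 10.8357
Uncorrected PET = 16 × 10.8357 = 173.371 mm
Correction = (N/12)(d/30) = (13.0/12)(31/30) = 1.1194
PET = 173.371 × 1.1194 = 194.071 mm/month

194.1 mm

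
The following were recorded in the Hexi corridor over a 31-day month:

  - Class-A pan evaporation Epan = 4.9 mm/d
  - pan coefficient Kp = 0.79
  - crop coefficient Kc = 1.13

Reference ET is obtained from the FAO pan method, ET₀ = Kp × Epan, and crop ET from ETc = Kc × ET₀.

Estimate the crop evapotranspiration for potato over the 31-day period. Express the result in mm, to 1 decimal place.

ET₀ = 0.79 × 4.9 = 3.8710 mm/d
ETc = Kc × ET₀ = 1.13 × 3.8710 = 4.3742 mm/d
Over 31 days: 4.3742 × 31 = 135.600 mm

135.6 mm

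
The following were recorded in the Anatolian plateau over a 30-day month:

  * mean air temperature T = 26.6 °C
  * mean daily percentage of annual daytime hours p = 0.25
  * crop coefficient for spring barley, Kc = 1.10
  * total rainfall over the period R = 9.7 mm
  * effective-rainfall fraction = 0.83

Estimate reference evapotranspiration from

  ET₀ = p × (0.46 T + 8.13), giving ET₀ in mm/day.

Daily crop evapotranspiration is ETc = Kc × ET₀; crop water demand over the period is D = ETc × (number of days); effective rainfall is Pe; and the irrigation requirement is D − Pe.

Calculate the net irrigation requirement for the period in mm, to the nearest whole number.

ET₀ = 0.25 × (0.46 × 26.6 + 8.13) = 0.25 × 20.366 = 5.0915 mm/d
ETc = Kc × ET₀ = 1.10 × 5.0915 = 5.6007 mm/d
Crop demand D = ETc × 30 d = 5.6007 × 30 = 168.021 mm
Pe = 0.83 × 9.7 = 8.051 mm
D − Pe = 168.021 − 8.051 = 159.970 mm

160 mm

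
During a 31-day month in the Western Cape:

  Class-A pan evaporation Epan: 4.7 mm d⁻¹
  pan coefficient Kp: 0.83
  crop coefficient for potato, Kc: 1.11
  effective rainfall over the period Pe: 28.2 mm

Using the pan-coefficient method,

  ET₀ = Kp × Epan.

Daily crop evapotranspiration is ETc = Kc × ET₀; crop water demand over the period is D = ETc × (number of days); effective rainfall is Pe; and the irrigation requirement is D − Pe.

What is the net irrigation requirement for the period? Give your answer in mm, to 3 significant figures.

106 mm

ET₀ = 0.83 × 4.7 = 3.9010 mm/d
ETc = Kc × ET₀ = 1.11 × 3.9010 = 4.3301 mm/d
Crop demand D = ETc × 31 d = 4.3301 × 31 = 134.233 mm
D − Pe = 134.233 − 28.2 = 106.033 mm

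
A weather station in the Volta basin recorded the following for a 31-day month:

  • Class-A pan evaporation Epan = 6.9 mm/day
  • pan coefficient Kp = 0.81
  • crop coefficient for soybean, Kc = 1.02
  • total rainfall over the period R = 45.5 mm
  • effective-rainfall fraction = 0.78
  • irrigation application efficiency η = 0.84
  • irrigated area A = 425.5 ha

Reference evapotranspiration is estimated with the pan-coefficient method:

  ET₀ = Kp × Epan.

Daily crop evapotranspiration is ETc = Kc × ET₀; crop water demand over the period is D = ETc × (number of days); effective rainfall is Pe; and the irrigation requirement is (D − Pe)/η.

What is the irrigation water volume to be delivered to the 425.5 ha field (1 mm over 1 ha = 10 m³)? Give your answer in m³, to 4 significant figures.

ET₀ = 0.81 × 6.9 = 5.5890 mm/d
ETc = Kc × ET₀ = 1.02 × 5.5890 = 5.7008 mm/d
Crop demand D = ETc × 31 d = 5.7008 × 31 = 176.725 mm
Pe = 0.78 × 45.5 = 35.490 mm
D − Pe = 176.725 − 35.490 = 141.235 mm
Gross irrigation = 141.235 / 0.84 = 168.137 mm
Volume = 168.137 mm × 425.5 ha × 10 = 715422.9 m³

715400 m³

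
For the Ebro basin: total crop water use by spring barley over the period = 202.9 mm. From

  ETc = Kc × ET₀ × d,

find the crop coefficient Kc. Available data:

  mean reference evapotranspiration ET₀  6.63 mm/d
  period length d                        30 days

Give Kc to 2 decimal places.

ETc = Kc × ET₀ × d  ⇒  Kc = ETc / (ET₀ × d)
Kc = 202.9 / (6.63 × 30) = 202.9 / 198.90 = 1.0201

1.02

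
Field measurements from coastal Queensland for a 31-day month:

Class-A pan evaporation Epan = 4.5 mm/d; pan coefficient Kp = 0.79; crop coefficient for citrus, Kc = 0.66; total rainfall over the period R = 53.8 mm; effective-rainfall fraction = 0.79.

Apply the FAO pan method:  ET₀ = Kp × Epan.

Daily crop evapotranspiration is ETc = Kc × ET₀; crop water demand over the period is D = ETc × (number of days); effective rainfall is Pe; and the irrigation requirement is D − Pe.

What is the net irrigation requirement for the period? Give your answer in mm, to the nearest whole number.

30 mm

ET₀ = 0.79 × 4.5 = 3.5550 mm/d
ETc = Kc × ET₀ = 0.66 × 3.5550 = 2.3463 mm/d
Crop demand D = ETc × 31 d = 2.3463 × 31 = 72.735 mm
Pe = 0.79 × 53.8 = 42.502 mm
D − Pe = 72.735 − 42.502 = 30.233 mm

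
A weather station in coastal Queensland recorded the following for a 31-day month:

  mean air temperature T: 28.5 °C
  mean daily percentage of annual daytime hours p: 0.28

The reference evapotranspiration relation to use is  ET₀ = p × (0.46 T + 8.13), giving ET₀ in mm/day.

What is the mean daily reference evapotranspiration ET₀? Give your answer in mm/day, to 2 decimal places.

ET₀ = 0.28 × (0.46 × 28.5 + 8.13) = 0.28 × 21.240 = 5.9472 mm/d

5.95 mm/day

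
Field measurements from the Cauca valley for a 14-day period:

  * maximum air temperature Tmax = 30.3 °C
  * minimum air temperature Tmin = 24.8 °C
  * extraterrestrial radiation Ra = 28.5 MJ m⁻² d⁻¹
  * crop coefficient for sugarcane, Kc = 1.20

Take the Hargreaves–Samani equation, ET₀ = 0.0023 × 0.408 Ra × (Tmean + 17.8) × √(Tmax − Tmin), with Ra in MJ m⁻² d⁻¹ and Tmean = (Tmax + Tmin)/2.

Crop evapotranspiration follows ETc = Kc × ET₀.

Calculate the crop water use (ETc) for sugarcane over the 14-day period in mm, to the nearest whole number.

Tmean = (30.3 + 24.8)/2 = 27.55 °C
0.408 Ra = 0.408 × 28.5 = 11.6280 mm/d equivalent
ET₀ = 0.0023 × 11.6280 × (27.55 + 17.8) × √5.5 = 0.0023 × 11.6280 × 45.35 × 2.3452 = 2.8444 mm/d
ETc = Kc × ET₀ = 1.20 × 2.8444 = 3.4133 mm/d
Over 14 days: 3.4133 × 14 = 47.786 mm

48 mm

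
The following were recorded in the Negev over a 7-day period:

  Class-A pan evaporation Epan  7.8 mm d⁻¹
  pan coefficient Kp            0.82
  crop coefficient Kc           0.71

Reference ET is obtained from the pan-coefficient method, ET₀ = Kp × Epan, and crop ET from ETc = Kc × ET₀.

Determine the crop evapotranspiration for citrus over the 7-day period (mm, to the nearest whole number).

32 mm

ET₀ = 0.82 × 7.8 = 6.3960 mm/d
ETc = Kc × ET₀ = 0.71 × 6.3960 = 4.5412 mm/d
Over 7 days: 4.5412 × 7 = 31.788 mm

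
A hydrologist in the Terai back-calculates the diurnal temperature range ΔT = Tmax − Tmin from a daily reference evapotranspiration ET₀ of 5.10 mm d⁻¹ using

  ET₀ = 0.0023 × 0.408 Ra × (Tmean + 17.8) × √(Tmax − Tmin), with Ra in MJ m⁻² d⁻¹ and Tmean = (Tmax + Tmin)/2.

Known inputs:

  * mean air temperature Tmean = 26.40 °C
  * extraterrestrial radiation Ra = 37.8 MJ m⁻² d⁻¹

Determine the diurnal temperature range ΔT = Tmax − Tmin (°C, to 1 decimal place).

10.6 °C

√ΔT = ET₀ / [0.0023 × 0.408 × Ra × (Tmean+17.8)] = 5.10 / (0.0023 × 15.4224 × 44.20) = 3.2529
ΔT = 3.2529² = 10.581 °C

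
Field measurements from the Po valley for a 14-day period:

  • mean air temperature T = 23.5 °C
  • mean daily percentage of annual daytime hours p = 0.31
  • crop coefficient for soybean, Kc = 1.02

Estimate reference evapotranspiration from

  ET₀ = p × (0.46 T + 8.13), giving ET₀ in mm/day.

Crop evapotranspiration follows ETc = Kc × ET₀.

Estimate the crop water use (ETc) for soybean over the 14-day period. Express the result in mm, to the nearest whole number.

ET₀ = 0.31 × (0.46 × 23.5 + 8.13) = 0.31 × 18.940 = 5.8714 mm/d
ETc = Kc × ET₀ = 1.02 × 5.8714 = 5.9888 mm/d
Over 14 days: 5.9888 × 14 = 83.843 mm

84 mm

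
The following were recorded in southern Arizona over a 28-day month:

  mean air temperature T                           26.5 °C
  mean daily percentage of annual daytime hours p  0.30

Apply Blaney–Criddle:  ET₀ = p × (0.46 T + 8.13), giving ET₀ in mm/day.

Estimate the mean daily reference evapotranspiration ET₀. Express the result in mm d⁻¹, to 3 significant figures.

6.10 mm d⁻¹

ET₀ = 0.30 × (0.46 × 26.5 + 8.13) = 0.30 × 20.320 = 6.0960 mm/d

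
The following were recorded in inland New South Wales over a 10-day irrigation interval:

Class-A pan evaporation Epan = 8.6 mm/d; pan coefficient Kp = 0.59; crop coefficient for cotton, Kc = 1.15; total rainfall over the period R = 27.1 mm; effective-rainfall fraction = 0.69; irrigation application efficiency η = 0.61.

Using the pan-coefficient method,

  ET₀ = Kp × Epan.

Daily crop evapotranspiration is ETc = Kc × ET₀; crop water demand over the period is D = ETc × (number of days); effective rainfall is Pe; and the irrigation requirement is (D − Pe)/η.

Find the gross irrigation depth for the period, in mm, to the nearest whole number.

65 mm

ET₀ = 0.59 × 8.6 = 5.0740 mm/d
ETc = Kc × ET₀ = 1.15 × 5.0740 = 5.8351 mm/d
Crop demand D = ETc × 10 d = 5.8351 × 10 = 58.351 mm
Pe = 0.69 × 27.1 = 18.699 mm
D − Pe = 58.351 − 18.699 = 39.652 mm
Gross irrigation = 39.652 / 0.61 = 65.003 mm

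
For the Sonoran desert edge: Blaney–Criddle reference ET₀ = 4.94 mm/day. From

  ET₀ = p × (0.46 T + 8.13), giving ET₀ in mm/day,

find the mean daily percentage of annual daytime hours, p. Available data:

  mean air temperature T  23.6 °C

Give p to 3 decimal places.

0.260

p = ET₀ / (0.46 T + 8.13) = 4.94 / (0.46 × 23.6 + 8.13) = 4.94 / 18.986 = 0.2602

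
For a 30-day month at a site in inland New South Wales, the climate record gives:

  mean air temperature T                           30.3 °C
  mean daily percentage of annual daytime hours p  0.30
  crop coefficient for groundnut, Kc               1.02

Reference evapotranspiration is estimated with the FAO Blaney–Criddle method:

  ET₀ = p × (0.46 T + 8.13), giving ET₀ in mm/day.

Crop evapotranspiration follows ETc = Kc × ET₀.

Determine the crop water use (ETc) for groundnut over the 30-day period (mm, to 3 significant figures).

203 mm

ET₀ = 0.30 × (0.46 × 30.3 + 8.13) = 0.30 × 22.068 = 6.6204 mm/d
ETc = Kc × ET₀ = 1.02 × 6.6204 = 6.7528 mm/d
Over 30 days: 6.7528 × 30 = 202.584 mm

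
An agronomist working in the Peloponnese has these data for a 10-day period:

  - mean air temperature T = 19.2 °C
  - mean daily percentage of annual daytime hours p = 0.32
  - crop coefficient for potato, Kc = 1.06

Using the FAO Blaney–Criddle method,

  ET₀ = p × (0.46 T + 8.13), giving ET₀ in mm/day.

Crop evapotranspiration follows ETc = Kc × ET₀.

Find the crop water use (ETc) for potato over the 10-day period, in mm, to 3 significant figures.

57.5 mm

ET₀ = 0.32 × (0.46 × 19.2 + 8.13) = 0.32 × 16.962 = 5.4278 mm/d
ETc = Kc × ET₀ = 1.06 × 5.4278 = 5.7535 mm/d
Over 10 days: 5.7535 × 10 = 57.535 mm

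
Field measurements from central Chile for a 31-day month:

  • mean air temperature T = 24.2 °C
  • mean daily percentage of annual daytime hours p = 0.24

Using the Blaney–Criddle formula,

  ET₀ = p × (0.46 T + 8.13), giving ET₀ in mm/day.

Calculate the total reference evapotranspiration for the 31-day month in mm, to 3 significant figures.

143 mm

ET₀ = 0.24 × (0.46 × 24.2 + 8.13) = 0.24 × 19.262 = 4.6229 mm/d
Monthly total = 4.6229 × 31 = 143.310 mm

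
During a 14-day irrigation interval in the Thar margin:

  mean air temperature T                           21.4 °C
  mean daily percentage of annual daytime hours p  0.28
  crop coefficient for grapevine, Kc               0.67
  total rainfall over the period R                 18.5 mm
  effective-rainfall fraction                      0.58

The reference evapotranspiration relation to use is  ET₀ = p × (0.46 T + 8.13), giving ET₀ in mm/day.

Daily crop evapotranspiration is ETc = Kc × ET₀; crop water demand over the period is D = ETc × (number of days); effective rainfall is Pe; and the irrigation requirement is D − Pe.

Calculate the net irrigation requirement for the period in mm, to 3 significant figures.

36.5 mm

ET₀ = 0.28 × (0.46 × 21.4 + 8.13) = 0.28 × 17.974 = 5.0327 mm/d
ETc = Kc × ET₀ = 0.67 × 5.0327 = 3.3719 mm/d
Crop demand D = ETc × 14 d = 3.3719 × 14 = 47.207 mm
Pe = 0.58 × 18.5 = 10.730 mm
D − Pe = 47.207 − 10.730 = 36.477 mm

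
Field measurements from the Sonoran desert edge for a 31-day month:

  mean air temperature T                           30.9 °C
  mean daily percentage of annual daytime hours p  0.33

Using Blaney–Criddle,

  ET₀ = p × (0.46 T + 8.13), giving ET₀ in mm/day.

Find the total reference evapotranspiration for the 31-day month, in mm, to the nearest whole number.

ET₀ = 0.33 × (0.46 × 30.9 + 8.13) = 0.33 × 22.344 = 7.3735 mm/d
Monthly total = 7.3735 × 31 = 228.579 mm

229 mm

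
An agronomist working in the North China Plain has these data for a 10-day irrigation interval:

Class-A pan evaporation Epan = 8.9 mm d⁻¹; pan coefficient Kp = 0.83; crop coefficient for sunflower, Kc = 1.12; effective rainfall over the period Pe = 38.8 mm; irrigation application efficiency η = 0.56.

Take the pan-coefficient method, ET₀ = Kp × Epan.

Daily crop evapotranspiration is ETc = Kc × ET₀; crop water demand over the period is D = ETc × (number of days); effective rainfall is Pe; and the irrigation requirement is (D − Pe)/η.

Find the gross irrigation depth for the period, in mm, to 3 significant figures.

78.5 mm

ET₀ = 0.83 × 8.9 = 7.3870 mm/d
ETc = Kc × ET₀ = 1.12 × 7.3870 = 8.2734 mm/d
Crop demand D = ETc × 10 d = 8.2734 × 10 = 82.734 mm
D − Pe = 82.734 − 38.8 = 43.934 mm
Gross irrigation = 43.934 / 0.56 = 78.454 mm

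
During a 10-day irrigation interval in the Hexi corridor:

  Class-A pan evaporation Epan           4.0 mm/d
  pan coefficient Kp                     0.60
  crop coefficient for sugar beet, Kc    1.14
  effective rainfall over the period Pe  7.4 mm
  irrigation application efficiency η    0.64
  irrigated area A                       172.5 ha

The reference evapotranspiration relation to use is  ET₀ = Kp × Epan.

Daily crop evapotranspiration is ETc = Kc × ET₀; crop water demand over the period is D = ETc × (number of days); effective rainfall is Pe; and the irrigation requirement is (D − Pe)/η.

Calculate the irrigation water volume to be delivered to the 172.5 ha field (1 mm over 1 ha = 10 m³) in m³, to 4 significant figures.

53800 m³

ET₀ = 0.60 × 4.0 = 2.4000 mm/d
ETc = Kc × ET₀ = 1.14 × 2.4000 = 2.7360 mm/d
Crop demand D = ETc × 10 d = 2.7360 × 10 = 27.360 mm
D − Pe = 27.360 − 7.4 = 19.960 mm
Gross irrigation = 19.960 / 0.64 = 31.188 mm
Volume = 31.188 mm × 172.5 ha × 10 = 53799.3 m³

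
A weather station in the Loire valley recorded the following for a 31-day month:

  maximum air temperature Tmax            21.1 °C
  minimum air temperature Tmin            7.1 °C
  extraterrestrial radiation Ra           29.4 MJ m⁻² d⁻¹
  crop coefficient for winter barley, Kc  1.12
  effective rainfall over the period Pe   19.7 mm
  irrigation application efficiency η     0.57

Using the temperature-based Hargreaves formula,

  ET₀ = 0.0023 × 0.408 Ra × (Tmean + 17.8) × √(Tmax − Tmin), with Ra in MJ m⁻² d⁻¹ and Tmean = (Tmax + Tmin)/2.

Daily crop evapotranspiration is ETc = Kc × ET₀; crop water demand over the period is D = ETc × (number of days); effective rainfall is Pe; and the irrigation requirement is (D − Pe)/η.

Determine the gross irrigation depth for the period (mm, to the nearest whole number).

166 mm

Tmean = (21.1 + 7.1)/2 = 14.10 °C
0.408 Ra = 0.408 × 29.4 = 11.9952 mm/d equivalent
ET₀ = 0.0023 × 11.9952 × (14.10 + 17.8) × √14.0 = 0.0023 × 11.9952 × 31.90 × 3.7417 = 3.2930 mm/d
ETc = Kc × ET₀ = 1.12 × 3.2930 = 3.6882 mm/d
Crop demand D = ETc × 31 d = 3.6882 × 31 = 114.334 mm
D − Pe = 114.334 − 19.7 = 94.634 mm
Gross irrigation = 94.634 / 0.57 = 166.025 mm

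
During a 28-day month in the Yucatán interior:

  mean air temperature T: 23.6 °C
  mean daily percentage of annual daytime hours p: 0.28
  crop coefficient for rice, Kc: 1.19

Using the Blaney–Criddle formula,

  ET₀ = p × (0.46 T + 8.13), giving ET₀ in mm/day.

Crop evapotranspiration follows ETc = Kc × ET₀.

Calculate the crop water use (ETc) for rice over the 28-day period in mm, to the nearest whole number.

ET₀ = 0.28 × (0.46 × 23.6 + 8.13) = 0.28 × 18.986 = 5.3161 mm/d
ETc = Kc × ET₀ = 1.19 × 5.3161 = 6.3262 mm/d
Over 28 days: 6.3262 × 28 = 177.134 mm

177 mm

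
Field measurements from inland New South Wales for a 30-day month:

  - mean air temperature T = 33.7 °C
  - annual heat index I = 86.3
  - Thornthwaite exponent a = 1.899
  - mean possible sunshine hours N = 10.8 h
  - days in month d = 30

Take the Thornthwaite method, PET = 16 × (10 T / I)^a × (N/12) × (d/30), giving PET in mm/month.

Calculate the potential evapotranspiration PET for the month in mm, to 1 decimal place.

10T/I = 10 × 33.7 / 86.3 = 3.9050
(10T/I)^a = 3.9050^1.899 = 13.2889
Uncorrected PET = 16 × 13.2889 = 212.622 mm
Correction = (N/12)(d/30) = (10.8/12)(30/30) = 0.9000
PET = 212.622 × 0.9000 = 191.360 mm/month

191.4 mm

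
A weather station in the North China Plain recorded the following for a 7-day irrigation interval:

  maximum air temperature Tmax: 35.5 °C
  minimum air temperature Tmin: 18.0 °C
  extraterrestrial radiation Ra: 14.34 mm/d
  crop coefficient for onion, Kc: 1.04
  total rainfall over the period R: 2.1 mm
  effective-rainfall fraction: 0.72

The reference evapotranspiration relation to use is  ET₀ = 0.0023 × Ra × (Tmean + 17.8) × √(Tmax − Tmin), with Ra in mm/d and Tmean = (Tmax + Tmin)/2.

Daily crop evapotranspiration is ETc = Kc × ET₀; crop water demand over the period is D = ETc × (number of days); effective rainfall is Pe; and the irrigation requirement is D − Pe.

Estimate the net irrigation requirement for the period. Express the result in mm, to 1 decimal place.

43.2 mm

Tmean = (35.5 + 18.0)/2 = 26.75 °C
ET₀ = 0.0023 × 14.34 × (26.75 + 17.8) × √17.5 = 0.0023 × 14.34 × 44.55 × 4.1833 = 6.1467 mm/d
ETc = Kc × ET₀ = 1.04 × 6.1467 = 6.3926 mm/d
Crop demand D = ETc × 7 d = 6.3926 × 7 = 44.748 mm
Pe = 0.72 × 2.1 = 1.512 mm
D − Pe = 44.748 − 1.512 = 43.236 mm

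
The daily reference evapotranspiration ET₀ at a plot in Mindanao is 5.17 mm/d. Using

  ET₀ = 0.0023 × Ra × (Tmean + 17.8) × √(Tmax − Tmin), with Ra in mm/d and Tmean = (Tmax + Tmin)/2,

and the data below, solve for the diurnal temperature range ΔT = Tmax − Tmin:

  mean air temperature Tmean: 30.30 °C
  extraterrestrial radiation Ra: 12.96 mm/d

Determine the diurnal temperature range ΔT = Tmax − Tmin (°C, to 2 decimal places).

√ΔT = ET₀ / [0.0023 × Ra × (Tmean+17.8)] = 5.17 / (0.0023 × 12.96 × 48.10) = 3.6059
ΔT = 3.6059² = 13.003 °C

13.00 °C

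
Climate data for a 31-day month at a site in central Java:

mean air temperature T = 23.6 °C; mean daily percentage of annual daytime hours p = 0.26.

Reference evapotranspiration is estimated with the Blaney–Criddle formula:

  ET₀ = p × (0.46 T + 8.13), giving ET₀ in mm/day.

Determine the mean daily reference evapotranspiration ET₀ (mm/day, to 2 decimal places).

ET₀ = 0.26 × (0.46 × 23.6 + 8.13) = 0.26 × 18.986 = 4.9364 mm/d

4.94 mm/day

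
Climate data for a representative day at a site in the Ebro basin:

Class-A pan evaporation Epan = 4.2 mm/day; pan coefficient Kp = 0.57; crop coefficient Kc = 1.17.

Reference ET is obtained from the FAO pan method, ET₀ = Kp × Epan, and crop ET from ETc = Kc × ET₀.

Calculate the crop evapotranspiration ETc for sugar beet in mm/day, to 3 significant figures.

ET₀ = 0.57 × 4.2 = 2.3940 mm/d
ETc = Kc × ET₀ = 1.17 × 2.3940 = 2.8010 mm/d

2.80 mm/day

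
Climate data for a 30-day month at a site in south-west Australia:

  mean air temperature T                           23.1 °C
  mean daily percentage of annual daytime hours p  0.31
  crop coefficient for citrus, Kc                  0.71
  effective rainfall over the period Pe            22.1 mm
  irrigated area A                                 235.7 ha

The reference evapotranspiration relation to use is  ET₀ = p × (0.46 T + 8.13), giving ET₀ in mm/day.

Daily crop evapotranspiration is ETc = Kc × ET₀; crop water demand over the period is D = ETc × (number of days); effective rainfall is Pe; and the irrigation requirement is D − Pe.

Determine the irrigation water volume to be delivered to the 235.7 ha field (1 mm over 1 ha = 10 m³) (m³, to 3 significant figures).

ET₀ = 0.31 × (0.46 × 23.1 + 8.13) = 0.31 × 18.756 = 5.8144 mm/d
ETc = Kc × ET₀ = 0.71 × 5.8144 = 4.1282 mm/d
Crop demand D = ETc × 30 d = 4.1282 × 30 = 123.846 mm
D − Pe = 123.846 − 22.1 = 101.746 mm
Volume = 101.746 mm × 235.7 ha × 10 = 239815.3 m³

240000 m³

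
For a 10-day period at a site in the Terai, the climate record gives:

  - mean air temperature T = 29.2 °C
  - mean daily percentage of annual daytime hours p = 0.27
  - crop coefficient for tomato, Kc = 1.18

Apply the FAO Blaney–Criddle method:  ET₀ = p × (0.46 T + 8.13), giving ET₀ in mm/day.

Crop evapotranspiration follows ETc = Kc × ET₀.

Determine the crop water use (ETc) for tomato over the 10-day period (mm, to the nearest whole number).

69 mm

ET₀ = 0.27 × (0.46 × 29.2 + 8.13) = 0.27 × 21.562 = 5.8217 mm/d
ETc = Kc × ET₀ = 1.18 × 5.8217 = 6.8696 mm/d
Over 10 days: 6.8696 × 10 = 68.696 mm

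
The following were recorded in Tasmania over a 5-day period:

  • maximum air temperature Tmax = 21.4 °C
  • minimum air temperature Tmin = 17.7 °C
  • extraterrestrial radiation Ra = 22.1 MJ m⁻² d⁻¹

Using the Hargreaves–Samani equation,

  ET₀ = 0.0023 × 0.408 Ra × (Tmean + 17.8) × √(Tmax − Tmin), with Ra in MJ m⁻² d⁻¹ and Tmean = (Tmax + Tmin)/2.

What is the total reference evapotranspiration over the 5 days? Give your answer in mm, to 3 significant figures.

7.45 mm

Tmean = (21.4 + 17.7)/2 = 19.55 °C
0.408 Ra = 0.408 × 22.1 = 9.0168 mm/d equivalent
ET₀ = 0.0023 × 9.0168 × (19.55 + 17.8) × √3.7 = 0.0023 × 9.0168 × 37.35 × 1.9235 = 1.4899 mm/d
Over 5 days: 1.4899 × 5 = 7.450 mm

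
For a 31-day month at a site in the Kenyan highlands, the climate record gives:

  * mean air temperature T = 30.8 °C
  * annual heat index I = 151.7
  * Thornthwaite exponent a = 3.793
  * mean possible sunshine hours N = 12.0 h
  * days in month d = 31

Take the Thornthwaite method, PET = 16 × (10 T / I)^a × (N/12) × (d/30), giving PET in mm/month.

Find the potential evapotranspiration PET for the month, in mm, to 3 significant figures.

10T/I = 10 × 30.8 / 151.7 = 2.0303
(10T/I)^a = 2.0303^3.793 = 14.6749
Uncorrected PET = 16 × 14.6749 = 234.798 mm
Correction = (N/12)(d/30) = (12.0/12)(31/30) = 1.0333
PET = 234.798 × 1.0333 = 242.617 mm/month

243 mm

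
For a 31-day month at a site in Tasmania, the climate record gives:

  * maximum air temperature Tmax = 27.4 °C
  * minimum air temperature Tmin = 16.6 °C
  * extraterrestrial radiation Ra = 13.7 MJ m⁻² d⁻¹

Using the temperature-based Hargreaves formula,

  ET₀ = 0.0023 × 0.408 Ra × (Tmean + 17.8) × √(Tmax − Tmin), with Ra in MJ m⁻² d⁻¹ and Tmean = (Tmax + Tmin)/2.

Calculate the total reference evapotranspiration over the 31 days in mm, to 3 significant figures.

Tmean = (27.4 + 16.6)/2 = 22.00 °C
0.408 Ra = 0.408 × 13.7 = 5.5896 mm/d equivalent
ET₀ = 0.0023 × 5.5896 × (22.00 + 17.8) × √10.8 = 0.0023 × 5.5896 × 39.80 × 3.2863 = 1.6815 mm/d
Over 31 days: 1.6815 × 31 = 52.127 mm

52.1 mm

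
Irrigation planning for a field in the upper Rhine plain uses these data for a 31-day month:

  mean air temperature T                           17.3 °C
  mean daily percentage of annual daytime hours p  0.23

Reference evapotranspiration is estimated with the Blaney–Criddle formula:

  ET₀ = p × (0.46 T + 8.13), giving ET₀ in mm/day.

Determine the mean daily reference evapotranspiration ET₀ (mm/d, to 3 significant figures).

ET₀ = 0.23 × (0.46 × 17.3 + 8.13) = 0.23 × 16.088 = 3.7002 mm/d

3.70 mm/d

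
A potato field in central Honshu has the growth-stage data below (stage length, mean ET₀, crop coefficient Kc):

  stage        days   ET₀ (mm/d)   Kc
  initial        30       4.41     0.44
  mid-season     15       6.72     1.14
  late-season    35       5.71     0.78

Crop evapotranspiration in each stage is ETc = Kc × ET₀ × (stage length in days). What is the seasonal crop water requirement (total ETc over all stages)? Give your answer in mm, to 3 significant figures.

329 mm

initial: 0.44 × 4.41 × 30 = 58.21 mm
mid-season: 1.14 × 6.72 × 15 = 114.91 mm
late-season: 0.78 × 5.71 × 35 = 155.88 mm
Seasonal total = 329.00 mm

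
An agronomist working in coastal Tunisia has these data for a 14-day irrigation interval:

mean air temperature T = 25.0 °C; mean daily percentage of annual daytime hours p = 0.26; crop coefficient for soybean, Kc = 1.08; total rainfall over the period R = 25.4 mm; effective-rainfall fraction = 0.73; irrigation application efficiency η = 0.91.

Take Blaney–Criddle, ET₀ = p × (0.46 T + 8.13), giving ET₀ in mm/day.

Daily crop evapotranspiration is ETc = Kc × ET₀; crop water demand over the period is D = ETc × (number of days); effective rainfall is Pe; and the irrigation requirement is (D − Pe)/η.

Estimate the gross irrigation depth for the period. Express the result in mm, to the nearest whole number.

64 mm

ET₀ = 0.26 × (0.46 × 25.0 + 8.13) = 0.26 × 19.630 = 5.1038 mm/d
ETc = Kc × ET₀ = 1.08 × 5.1038 = 5.5121 mm/d
Crop demand D = ETc × 14 d = 5.5121 × 14 = 77.169 mm
Pe = 0.73 × 25.4 = 18.542 mm
D − Pe = 77.169 − 18.542 = 58.627 mm
Gross irrigation = 58.627 / 0.91 = 64.425 mm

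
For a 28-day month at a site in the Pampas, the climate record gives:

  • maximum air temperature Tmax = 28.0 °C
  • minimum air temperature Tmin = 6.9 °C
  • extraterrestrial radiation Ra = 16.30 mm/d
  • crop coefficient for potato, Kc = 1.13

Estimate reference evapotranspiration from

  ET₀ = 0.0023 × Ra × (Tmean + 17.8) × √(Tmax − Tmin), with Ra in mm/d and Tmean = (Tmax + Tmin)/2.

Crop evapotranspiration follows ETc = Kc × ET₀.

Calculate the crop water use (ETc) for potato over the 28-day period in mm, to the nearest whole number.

Tmean = (28.0 + 6.9)/2 = 17.45 °C
ET₀ = 0.0023 × 16.30 × (17.45 + 17.8) × √21.1 = 0.0023 × 16.30 × 35.25 × 4.5935 = 6.0704 mm/d
ETc = Kc × ET₀ = 1.13 × 6.0704 = 6.8596 mm/d
Over 28 days: 6.8596 × 28 = 192.069 mm

192 mm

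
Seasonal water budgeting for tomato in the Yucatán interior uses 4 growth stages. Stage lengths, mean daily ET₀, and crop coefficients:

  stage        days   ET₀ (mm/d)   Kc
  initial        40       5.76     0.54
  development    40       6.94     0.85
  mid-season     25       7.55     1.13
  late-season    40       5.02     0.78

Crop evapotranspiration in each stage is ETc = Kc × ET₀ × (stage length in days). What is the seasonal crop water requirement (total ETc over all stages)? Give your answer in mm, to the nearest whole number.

initial: 0.54 × 5.76 × 40 = 124.42 mm
development: 0.85 × 6.94 × 40 = 235.96 mm
mid-season: 1.13 × 7.55 × 25 = 213.29 mm
late-season: 0.78 × 5.02 × 40 = 156.62 mm
Seasonal total = 730.29 mm

730 mm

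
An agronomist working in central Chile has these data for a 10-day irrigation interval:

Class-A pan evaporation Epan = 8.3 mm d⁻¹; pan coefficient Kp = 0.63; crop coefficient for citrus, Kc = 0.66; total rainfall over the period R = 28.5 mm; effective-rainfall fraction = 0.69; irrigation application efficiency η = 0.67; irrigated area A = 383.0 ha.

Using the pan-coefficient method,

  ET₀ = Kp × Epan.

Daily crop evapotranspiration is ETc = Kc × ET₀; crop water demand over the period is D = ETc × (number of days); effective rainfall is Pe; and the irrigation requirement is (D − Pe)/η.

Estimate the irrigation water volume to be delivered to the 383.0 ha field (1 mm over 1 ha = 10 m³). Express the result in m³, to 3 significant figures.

84900 m³

ET₀ = 0.63 × 8.3 = 5.2290 mm/d
ETc = Kc × ET₀ = 0.66 × 5.2290 = 3.4511 mm/d
Crop demand D = ETc × 10 d = 3.4511 × 10 = 34.511 mm
Pe = 0.69 × 28.5 = 19.665 mm
D − Pe = 34.511 − 19.665 = 14.846 mm
Gross irrigation = 14.846 / 0.67 = 22.158 mm
Volume = 22.158 mm × 383.0 ha × 10 = 84865.1 m³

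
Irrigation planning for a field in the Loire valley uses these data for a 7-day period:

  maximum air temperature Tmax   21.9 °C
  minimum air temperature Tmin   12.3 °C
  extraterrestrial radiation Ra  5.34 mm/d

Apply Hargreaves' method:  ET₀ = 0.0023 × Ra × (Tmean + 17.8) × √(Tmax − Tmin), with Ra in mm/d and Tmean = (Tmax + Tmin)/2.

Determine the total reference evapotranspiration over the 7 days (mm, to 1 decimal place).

9.3 mm

Tmean = (21.9 + 12.3)/2 = 17.10 °C
ET₀ = 0.0023 × 5.34 × (17.10 + 17.8) × √9.6 = 0.0023 × 5.34 × 34.90 × 3.0984 = 1.3281 mm/d
Over 7 days: 1.3281 × 7 = 9.297 mm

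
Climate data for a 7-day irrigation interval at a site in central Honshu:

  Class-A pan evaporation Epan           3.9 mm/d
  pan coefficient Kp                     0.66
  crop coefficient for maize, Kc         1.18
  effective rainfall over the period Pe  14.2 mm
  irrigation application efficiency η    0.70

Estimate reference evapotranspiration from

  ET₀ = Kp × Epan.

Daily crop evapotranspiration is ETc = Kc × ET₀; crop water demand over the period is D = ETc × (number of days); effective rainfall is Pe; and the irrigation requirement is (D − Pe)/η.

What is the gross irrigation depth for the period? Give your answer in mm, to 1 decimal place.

10.1 mm

ET₀ = 0.66 × 3.9 = 2.5740 mm/d
ETc = Kc × ET₀ = 1.18 × 2.5740 = 3.0373 mm/d
Crop demand D = ETc × 7 d = 3.0373 × 7 = 21.261 mm
D − Pe = 21.261 − 14.2 = 7.061 mm
Gross irrigation = 7.061 / 0.70 = 10.087 mm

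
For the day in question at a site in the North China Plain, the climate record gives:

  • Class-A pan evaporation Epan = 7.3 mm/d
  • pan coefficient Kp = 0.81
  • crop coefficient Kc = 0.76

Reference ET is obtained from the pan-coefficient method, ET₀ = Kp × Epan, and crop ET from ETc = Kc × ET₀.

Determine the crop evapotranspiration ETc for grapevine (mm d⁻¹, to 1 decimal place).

4.5 mm d⁻¹

ET₀ = 0.81 × 7.3 = 5.9130 mm/d
ETc = Kc × ET₀ = 0.76 × 5.9130 = 4.4939 mm/d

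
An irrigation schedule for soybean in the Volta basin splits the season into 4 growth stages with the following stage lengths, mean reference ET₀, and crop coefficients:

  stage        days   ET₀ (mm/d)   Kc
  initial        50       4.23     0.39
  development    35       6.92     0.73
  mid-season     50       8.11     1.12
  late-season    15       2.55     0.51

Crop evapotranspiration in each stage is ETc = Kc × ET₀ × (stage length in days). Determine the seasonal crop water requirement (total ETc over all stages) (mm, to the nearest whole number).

733 mm

initial: 0.39 × 4.23 × 50 = 82.49 mm
development: 0.73 × 6.92 × 35 = 176.81 mm
mid-season: 1.12 × 8.11 × 50 = 454.16 mm
late-season: 0.51 × 2.55 × 15 = 19.51 mm
Seasonal total = 732.97 mm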